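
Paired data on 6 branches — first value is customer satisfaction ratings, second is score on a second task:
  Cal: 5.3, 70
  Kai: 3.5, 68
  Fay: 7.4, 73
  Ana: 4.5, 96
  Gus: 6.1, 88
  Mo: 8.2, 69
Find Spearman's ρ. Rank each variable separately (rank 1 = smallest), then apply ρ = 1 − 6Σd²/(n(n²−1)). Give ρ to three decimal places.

Ranks of variable 1: 3, 1, 5, 2, 4, 6
Ranks of variable 2: 3, 1, 4, 6, 5, 2
d = r₁ − r₂: 0, 0, 1, -4, -1, 4
d²: 0, 0, 1, 16, 1, 16; Σd² = 34
ρ = 1 − 6·34/(6·35) = 1 − 204/210 = 0.029

0.029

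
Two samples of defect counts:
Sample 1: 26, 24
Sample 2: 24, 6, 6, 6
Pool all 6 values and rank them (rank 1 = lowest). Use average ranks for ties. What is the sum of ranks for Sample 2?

Sorted (ascending): 6, 6, 6, 24, 24, 26
The 3 values of 6 occupy positions 1–3 → average rank 2.
The 2 values of 24 occupy positions 4–5 → average rank (4+5)/2 = 4.5.
Sample 2 values → pooled ranks: 24→4.5, 6→2, 6→2, 6→2
Rank sum = 4.5 + 2 + 2 + 2 = 10.5

10.5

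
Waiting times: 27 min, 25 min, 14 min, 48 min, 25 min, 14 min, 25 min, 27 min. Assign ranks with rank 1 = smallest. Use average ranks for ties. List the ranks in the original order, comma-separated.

Sorted (ascending): 14, 14, 25, 25, 25, 27, 27, 48
The 2 values of 14 occupy positions 1–2 → average rank (1+2)/2 = 1.5.
The 3 values of 25 occupy positions 3–5 → average rank 4.
The 2 values of 27 occupy positions 6–7 → average rank (6+7)/2 = 6.5.

6.5, 4, 1.5, 8, 4, 1.5, 4, 6.5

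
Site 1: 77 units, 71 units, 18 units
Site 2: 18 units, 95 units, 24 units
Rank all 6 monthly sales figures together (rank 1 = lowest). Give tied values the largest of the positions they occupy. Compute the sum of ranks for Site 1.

11

Sorted (ascending): 18, 18, 24, 71, 77, 95
The 2 values of 18 occupy positions 1–2 → each gets rank 2.
Site 1 values → pooled ranks: 77→5, 71→4, 18→2
Rank sum = 5 + 4 + 2 = 11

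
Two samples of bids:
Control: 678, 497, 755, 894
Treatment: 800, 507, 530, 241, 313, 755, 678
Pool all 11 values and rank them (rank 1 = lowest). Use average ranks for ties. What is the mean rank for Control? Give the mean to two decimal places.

Sorted (ascending): 241, 313, 497, 507, 530, 678, 678, 755, 755, 800, 894
The 2 values of 678 occupy positions 6–7 → average rank (6+7)/2 = 6.5.
The 2 values of 755 occupy positions 8–9 → average rank (8+9)/2 = 8.5.
Control values → pooled ranks: 678→6.5, 497→3, 755→8.5, 894→11
Mean rank = (6.5 + 3 + 8.5 + 11) / 4 = 7.25

7.25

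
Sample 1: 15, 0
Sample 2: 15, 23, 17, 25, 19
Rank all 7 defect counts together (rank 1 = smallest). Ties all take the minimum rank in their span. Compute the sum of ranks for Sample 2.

24

Sorted (ascending): 0, 15, 15, 17, 19, 23, 25
The 2 values of 15 occupy positions 2–3 → each gets rank 2.
Sample 2 values → pooled ranks: 15→2, 23→6, 17→4, 25→7, 19→5
Rank sum = 2 + 6 + 4 + 7 + 5 = 24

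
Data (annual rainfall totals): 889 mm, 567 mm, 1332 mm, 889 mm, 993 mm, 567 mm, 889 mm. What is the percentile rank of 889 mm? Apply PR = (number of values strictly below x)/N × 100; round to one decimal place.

N = 7.
Strictly below 889: 2. Equal to 889: 3.
PR = 2/7 × 100 = 28.6

28.6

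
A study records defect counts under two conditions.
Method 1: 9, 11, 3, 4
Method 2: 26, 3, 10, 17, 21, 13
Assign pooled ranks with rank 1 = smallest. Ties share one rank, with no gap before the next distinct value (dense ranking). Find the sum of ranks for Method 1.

11

Sorted (ascending): 3, 3, 4, 9, 10, 11, 13, 17, 21, 26
The 2 values of 3 share dense rank 1.
Remaining distinct values take the next consecutive integers.
Method 1 values → pooled ranks: 9→3, 11→5, 3→1, 4→2
Rank sum = 3 + 5 + 1 + 2 = 11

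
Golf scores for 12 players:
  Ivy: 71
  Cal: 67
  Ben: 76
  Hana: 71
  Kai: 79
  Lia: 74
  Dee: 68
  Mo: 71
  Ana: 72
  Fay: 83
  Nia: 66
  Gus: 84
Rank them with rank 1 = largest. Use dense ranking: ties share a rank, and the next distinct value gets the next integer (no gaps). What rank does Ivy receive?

7

Sorted (descending): 84, 83, 79, 76, 74, 72, 71, 71, 71, 68, 67, 66
The 3 values of 71 share dense rank 7.
Remaining distinct values take the next consecutive integers.
Ivy has value 71 → rank 7.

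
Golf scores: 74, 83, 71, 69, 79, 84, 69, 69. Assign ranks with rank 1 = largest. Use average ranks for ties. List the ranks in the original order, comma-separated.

Sorted (descending): 84, 83, 79, 74, 71, 69, 69, 69
The 3 values of 69 occupy positions 6–8 → average rank 7.

4, 2, 5, 7, 3, 1, 7, 7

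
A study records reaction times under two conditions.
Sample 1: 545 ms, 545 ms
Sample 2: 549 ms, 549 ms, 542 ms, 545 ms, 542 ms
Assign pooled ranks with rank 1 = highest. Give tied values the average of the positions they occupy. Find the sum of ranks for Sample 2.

20

Sorted (descending): 549, 549, 545, 545, 545, 542, 542
The 2 values of 549 occupy positions 1–2 → average rank (1+2)/2 = 1.5.
The 3 values of 545 occupy positions 3–5 → average rank 4.
The 2 values of 542 occupy positions 6–7 → average rank (6+7)/2 = 6.5.
Sample 2 values → pooled ranks: 549→1.5, 549→1.5, 542→6.5, 545→4, 542→6.5
Rank sum = 1.5 + 1.5 + 6.5 + 4 + 6.5 = 20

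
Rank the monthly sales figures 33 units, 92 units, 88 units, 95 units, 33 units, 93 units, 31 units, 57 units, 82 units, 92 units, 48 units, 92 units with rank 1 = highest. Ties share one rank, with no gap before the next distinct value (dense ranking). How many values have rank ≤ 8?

Sorted (descending): 95, 93, 92, 92, 92, 88, 82, 57, 48, 33, 33, 31
The 3 values of 92 share dense rank 3.
The 2 values of 33 share dense rank 8.
Remaining distinct values take the next consecutive integers.
Ranks ≤ 8: {1, 2, 3, 3, 3, 4, 5, 6, 7, 8, 8} → 11 values.

11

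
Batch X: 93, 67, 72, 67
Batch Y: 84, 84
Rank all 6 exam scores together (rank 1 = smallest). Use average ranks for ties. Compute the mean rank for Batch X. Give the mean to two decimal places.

3.00

Sorted (ascending): 67, 67, 72, 84, 84, 93
The 2 values of 67 occupy positions 1–2 → average rank (1+2)/2 = 1.5.
The 2 values of 84 occupy positions 4–5 → average rank (4+5)/2 = 4.5.
Batch X values → pooled ranks: 93→6, 67→1.5, 72→3, 67→1.5
Mean rank = (6 + 1.5 + 3 + 1.5) / 4 = 3.00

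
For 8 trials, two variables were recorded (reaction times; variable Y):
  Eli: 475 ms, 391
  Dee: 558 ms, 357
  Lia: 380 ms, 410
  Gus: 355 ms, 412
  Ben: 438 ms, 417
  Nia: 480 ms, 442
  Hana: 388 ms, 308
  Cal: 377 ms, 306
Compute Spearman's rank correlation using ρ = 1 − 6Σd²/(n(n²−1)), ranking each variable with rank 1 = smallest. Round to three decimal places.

0.190

Ranks of variable 1: 6, 8, 3, 1, 5, 7, 4, 2
Ranks of variable 2: 4, 3, 5, 6, 7, 8, 2, 1
d = r₁ − r₂: 2, 5, -2, -5, -2, -1, 2, 1
d²: 4, 25, 4, 25, 4, 1, 4, 1; Σd² = 68
ρ = 1 − 6·68/(8·63) = 1 − 408/504 = 0.190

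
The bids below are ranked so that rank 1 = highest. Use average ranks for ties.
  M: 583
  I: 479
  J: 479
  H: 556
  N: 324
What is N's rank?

5

Sorted (descending): 583, 556, 479, 479, 324
The 2 values of 479 occupy positions 3–4 → average rank (3+4)/2 = 3.5.
N has value 324 → rank 5.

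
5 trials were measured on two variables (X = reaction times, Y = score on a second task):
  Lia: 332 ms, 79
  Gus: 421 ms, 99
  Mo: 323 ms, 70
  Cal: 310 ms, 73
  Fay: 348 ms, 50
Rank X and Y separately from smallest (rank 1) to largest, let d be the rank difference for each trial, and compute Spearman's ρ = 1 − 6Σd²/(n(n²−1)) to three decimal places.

Ranks of variable 1: 3, 5, 2, 1, 4
Ranks of variable 2: 4, 5, 2, 3, 1
d = r₁ − r₂: -1, 0, 0, -2, 3
d²: 1, 0, 0, 4, 9; Σd² = 14
ρ = 1 − 6·14/(5·24) = 1 − 84/120 = 0.300

0.300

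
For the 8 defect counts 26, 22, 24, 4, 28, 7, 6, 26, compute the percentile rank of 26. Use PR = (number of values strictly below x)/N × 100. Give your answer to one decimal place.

N = 8.
Strictly below 26: 5. Equal to 26: 2.
PR = 5/8 × 100 = 62.5

62.5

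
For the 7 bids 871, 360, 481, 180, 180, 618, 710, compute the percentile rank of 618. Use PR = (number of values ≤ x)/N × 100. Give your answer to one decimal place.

71.4

N = 7.
Strictly below 618: 4. Equal to 618: 1.
PR = 5/7 × 100 = 71.4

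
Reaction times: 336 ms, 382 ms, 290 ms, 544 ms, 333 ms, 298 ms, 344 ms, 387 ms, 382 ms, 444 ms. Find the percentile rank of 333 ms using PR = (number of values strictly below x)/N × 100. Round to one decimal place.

20.0

N = 10.
Strictly below 333: 2. Equal to 333: 1.
PR = 2/10 × 100 = 20.0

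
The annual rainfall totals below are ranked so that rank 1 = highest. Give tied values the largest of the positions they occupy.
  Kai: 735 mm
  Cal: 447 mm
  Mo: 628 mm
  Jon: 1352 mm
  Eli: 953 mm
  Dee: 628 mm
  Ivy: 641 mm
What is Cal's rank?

Sorted (descending): 1352, 953, 735, 641, 628, 628, 447
The 2 values of 628 occupy positions 5–6 → each gets rank 6.
Cal has value 447 mm → rank 7.

7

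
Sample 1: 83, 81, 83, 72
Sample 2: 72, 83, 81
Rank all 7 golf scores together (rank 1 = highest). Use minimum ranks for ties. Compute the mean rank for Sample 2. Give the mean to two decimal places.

3.67

Sorted (descending): 83, 83, 83, 81, 81, 72, 72
The 3 values of 83 occupy positions 1–3 → each gets rank 1.
The 2 values of 81 occupy positions 4–5 → each gets rank 4.
The 2 values of 72 occupy positions 6–7 → each gets rank 6.
Sample 2 values → pooled ranks: 72→6, 83→1, 81→4
Mean rank = (6 + 1 + 4) / 3 = 3.67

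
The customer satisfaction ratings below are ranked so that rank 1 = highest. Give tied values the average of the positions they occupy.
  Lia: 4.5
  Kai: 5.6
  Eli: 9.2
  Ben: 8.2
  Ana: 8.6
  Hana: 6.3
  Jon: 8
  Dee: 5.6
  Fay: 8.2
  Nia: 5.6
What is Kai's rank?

8

Sorted (descending): 9.2, 8.6, 8.2, 8.2, 8, 6.3, 5.6, 5.6, 5.6, 4.5
The 2 values of 8.2 occupy positions 3–4 → average rank (3+4)/2 = 3.5.
The 3 values of 5.6 occupy positions 7–9 → average rank 8.
Kai has value 5.6 → rank 8.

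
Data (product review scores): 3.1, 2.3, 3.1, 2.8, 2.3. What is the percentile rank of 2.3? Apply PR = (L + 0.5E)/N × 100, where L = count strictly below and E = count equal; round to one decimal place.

N = 5.
Strictly below 2.3: 0. Equal to 2.3: 2.
PR = (0 + 0.5·2)/5 × 100 = 20.0

20.0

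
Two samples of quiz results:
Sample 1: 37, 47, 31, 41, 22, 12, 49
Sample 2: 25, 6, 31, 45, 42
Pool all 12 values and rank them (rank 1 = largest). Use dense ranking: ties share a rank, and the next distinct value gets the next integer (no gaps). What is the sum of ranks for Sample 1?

40

Sorted (descending): 49, 47, 45, 42, 41, 37, 31, 31, 25, 22, 12, 6
The 2 values of 31 share dense rank 7.
Remaining distinct values take the next consecutive integers.
Sample 1 values → pooled ranks: 37→6, 47→2, 31→7, 41→5, 22→9, 12→10, 49→1
Rank sum = 6 + 2 + 7 + 5 + 9 + 10 + 1 = 40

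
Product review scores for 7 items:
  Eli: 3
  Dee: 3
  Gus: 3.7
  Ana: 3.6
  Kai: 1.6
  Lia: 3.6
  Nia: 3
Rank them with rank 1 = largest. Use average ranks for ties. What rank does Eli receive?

5

Sorted (descending): 3.7, 3.6, 3.6, 3, 3, 3, 1.6
The 2 values of 3.6 occupy positions 2–3 → average rank (2+3)/2 = 2.5.
The 3 values of 3 occupy positions 4–6 → average rank 5.
Eli has value 3 → rank 5.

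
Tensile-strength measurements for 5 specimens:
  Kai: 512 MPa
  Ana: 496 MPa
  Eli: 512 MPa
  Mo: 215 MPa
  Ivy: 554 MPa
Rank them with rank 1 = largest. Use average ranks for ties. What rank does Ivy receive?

Sorted (descending): 554, 512, 512, 496, 215
The 2 values of 512 occupy positions 2–3 → average rank (2+3)/2 = 2.5.
Ivy has value 554 MPa → rank 1.

1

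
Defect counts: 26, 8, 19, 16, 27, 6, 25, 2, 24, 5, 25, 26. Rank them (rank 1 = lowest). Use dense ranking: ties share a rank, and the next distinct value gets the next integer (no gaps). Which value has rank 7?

24

Sorted (ascending): 2, 5, 6, 8, 16, 19, 24, 25, 25, 26, 26, 27
The 2 values of 25 share dense rank 8.
The 2 values of 26 share dense rank 9.
Remaining distinct values take the next consecutive integers.
Rank 7 → value 24.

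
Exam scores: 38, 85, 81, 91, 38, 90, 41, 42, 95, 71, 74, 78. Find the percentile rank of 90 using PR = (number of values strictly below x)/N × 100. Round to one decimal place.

75.0

N = 12.
Strictly below 90: 9. Equal to 90: 1.
PR = 9/12 × 100 = 75.0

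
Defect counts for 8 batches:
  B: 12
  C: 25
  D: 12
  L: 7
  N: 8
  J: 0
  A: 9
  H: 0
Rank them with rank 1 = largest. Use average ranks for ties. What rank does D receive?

Sorted (descending): 25, 12, 12, 9, 8, 7, 0, 0
The 2 values of 12 occupy positions 2–3 → average rank (2+3)/2 = 2.5.
The 2 values of 0 occupy positions 7–8 → average rank (7+8)/2 = 7.5.
D has value 12 → rank 2.5.

2.5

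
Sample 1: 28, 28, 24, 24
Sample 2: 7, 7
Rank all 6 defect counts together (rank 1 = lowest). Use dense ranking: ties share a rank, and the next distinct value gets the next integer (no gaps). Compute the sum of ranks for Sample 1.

10

Sorted (ascending): 7, 7, 24, 24, 28, 28
The 2 values of 7 share dense rank 1.
The 2 values of 24 share dense rank 2.
The 2 values of 28 share dense rank 3.
Sample 1 values → pooled ranks: 28→3, 28→3, 24→2, 24→2
Rank sum = 3 + 3 + 2 + 2 = 10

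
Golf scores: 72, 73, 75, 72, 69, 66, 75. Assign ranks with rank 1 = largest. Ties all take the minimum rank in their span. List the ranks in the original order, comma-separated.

Sorted (descending): 75, 75, 73, 72, 72, 69, 66
The 2 values of 75 occupy positions 1–2 → each gets rank 1.
The 2 values of 72 occupy positions 4–5 → each gets rank 4.

4, 3, 1, 4, 6, 7, 1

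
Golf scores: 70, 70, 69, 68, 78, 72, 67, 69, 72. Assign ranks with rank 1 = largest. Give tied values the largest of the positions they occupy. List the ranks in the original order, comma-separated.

Sorted (descending): 78, 72, 72, 70, 70, 69, 69, 68, 67
The 2 values of 72 occupy positions 2–3 → each gets rank 3.
The 2 values of 70 occupy positions 4–5 → each gets rank 5.
The 2 values of 69 occupy positions 6–7 → each gets rank 7.

5, 5, 7, 8, 1, 3, 9, 7, 3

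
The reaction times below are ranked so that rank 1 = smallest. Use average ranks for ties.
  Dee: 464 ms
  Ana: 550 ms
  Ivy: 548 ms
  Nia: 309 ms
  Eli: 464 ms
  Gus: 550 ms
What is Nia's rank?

1

Sorted (ascending): 309, 464, 464, 548, 550, 550
The 2 values of 464 occupy positions 2–3 → average rank (2+3)/2 = 2.5.
The 2 values of 550 occupy positions 5–6 → average rank (5+6)/2 = 5.5.
Nia has value 309 ms → rank 1.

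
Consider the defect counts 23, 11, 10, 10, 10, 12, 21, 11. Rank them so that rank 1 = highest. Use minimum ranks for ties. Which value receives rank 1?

23

Sorted (descending): 23, 21, 12, 11, 11, 10, 10, 10
The 2 values of 11 occupy positions 4–5 → each gets rank 4.
The 3 values of 10 occupy positions 6–8 → each gets rank 6.
Rank 1 → value 23.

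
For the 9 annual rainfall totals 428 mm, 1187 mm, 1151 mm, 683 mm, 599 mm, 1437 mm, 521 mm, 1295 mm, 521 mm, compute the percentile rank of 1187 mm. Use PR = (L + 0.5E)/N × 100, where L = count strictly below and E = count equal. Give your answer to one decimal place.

N = 9.
Strictly below 1187: 6. Equal to 1187: 1.
PR = (6 + 0.5·1)/9 × 100 = 72.2

72.2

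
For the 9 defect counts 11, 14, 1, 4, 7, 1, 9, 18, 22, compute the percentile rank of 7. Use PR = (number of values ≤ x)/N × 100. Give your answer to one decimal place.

44.4

N = 9.
Strictly below 7: 3. Equal to 7: 1.
PR = 4/9 × 100 = 44.4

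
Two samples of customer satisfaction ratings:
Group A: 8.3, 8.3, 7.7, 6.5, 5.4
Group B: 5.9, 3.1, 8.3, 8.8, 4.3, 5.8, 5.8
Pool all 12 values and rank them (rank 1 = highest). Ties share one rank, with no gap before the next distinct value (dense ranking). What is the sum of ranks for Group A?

Sorted (descending): 8.8, 8.3, 8.3, 8.3, 7.7, 6.5, 5.9, 5.8, 5.8, 5.4, 4.3, 3.1
The 3 values of 8.3 share dense rank 2.
The 2 values of 5.8 share dense rank 6.
Remaining distinct values take the next consecutive integers.
Group A values → pooled ranks: 8.3→2, 8.3→2, 7.7→3, 6.5→4, 5.4→7
Rank sum = 2 + 2 + 3 + 4 + 7 = 18

18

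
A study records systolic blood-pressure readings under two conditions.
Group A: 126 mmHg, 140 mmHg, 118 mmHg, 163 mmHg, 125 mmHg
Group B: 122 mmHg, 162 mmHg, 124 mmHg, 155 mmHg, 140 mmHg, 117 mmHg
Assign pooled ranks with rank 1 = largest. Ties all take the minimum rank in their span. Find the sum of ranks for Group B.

Sorted (descending): 163, 162, 155, 140, 140, 126, 125, 124, 122, 118, 117
The 2 values of 140 occupy positions 4–5 → each gets rank 4.
Group B values → pooled ranks: 122→9, 162→2, 124→8, 155→3, 140→4, 117→11
Rank sum = 9 + 2 + 8 + 3 + 4 + 11 = 37

37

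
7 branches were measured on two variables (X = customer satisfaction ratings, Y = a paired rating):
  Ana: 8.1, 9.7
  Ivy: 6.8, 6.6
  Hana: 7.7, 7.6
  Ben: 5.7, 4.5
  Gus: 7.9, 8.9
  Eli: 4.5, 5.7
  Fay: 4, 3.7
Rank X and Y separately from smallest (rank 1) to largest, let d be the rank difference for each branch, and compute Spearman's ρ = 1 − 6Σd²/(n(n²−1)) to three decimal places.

0.964

Ranks of variable 1: 7, 4, 5, 3, 6, 2, 1
Ranks of variable 2: 7, 4, 5, 2, 6, 3, 1
d = r₁ − r₂: 0, 0, 0, 1, 0, -1, 0
d²: 0, 0, 0, 1, 0, 1, 0; Σd² = 2
ρ = 1 − 6·2/(7·48) = 1 − 12/336 = 0.964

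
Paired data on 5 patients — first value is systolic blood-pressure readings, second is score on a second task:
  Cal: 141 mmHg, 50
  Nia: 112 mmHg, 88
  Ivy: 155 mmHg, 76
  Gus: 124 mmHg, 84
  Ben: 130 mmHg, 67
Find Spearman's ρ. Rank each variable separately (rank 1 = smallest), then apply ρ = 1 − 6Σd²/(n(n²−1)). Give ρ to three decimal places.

Ranks of variable 1: 4, 1, 5, 2, 3
Ranks of variable 2: 1, 5, 3, 4, 2
d = r₁ − r₂: 3, -4, 2, -2, 1
d²: 9, 16, 4, 4, 1; Σd² = 34
ρ = 1 − 6·34/(5·24) = 1 − 204/120 = -0.700

-0.700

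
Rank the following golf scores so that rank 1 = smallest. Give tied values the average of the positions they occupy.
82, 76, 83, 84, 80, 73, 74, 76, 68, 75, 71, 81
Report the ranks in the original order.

Sorted (ascending): 68, 71, 73, 74, 75, 76, 76, 80, 81, 82, 83, 84
The 2 values of 76 occupy positions 6–7 → average rank (6+7)/2 = 6.5.

10, 6.5, 11, 12, 8, 3, 4, 6.5, 1, 5, 2, 9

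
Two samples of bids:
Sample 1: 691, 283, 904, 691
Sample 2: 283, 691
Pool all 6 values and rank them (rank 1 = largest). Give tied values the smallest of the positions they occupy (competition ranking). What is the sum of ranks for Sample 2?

7

Sorted (descending): 904, 691, 691, 691, 283, 283
The 3 values of 691 occupy positions 2–4 → each gets rank 2.
The 2 values of 283 occupy positions 5–6 → each gets rank 5.
Sample 2 values → pooled ranks: 283→5, 691→2
Rank sum = 5 + 2 = 7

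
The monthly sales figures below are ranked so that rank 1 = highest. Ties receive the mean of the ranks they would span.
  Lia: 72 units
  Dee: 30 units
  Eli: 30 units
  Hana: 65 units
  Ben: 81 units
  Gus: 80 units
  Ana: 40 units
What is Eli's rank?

6.5

Sorted (descending): 81, 80, 72, 65, 40, 30, 30
The 2 values of 30 occupy positions 6–7 → average rank (6+7)/2 = 6.5.
Eli has value 30 units → rank 6.5.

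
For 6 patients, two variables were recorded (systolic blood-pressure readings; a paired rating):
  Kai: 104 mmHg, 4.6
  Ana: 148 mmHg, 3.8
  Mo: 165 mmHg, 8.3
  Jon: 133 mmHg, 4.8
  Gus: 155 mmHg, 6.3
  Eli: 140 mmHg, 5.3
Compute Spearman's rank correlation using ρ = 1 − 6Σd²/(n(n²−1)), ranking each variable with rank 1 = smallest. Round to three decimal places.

0.657

Ranks of variable 1: 1, 4, 6, 2, 5, 3
Ranks of variable 2: 2, 1, 6, 3, 5, 4
d = r₁ − r₂: -1, 3, 0, -1, 0, -1
d²: 1, 9, 0, 1, 0, 1; Σd² = 12
ρ = 1 − 6·12/(6·35) = 1 − 72/210 = 0.657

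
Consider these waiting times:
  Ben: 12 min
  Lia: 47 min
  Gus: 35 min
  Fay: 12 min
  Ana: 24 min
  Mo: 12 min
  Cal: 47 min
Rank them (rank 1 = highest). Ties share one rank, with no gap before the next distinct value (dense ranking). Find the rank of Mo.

Sorted (descending): 47, 47, 35, 24, 12, 12, 12
The 2 values of 47 share dense rank 1.
The 3 values of 12 share dense rank 4.
Remaining distinct values take the next consecutive integers.
Mo has value 12 min → rank 4.

4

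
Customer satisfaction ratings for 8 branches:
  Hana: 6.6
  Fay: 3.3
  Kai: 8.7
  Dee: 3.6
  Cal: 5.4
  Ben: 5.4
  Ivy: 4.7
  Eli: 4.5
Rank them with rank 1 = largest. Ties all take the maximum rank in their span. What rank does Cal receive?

Sorted (descending): 8.7, 6.6, 5.4, 5.4, 4.7, 4.5, 3.6, 3.3
The 2 values of 5.4 occupy positions 3–4 → each gets rank 4.
Cal has value 5.4 → rank 4.

4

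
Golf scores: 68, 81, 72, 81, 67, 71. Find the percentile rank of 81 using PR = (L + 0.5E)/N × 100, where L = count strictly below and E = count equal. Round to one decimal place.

N = 6.
Strictly below 81: 4. Equal to 81: 2.
PR = (4 + 0.5·2)/6 × 100 = 83.3

83.3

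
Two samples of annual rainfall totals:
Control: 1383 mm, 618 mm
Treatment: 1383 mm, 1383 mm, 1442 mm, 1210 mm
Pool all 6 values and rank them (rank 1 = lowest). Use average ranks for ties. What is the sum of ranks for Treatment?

Sorted (ascending): 618, 1210, 1383, 1383, 1383, 1442
The 3 values of 1383 occupy positions 3–5 → average rank 4.
Treatment values → pooled ranks: 1383→4, 1383→4, 1442→6, 1210→2
Rank sum = 4 + 4 + 6 + 2 = 16

16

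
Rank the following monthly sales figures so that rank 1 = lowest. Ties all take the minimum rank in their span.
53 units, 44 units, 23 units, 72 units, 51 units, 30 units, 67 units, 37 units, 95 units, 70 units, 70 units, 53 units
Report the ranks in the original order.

6, 4, 1, 11, 5, 2, 8, 3, 12, 9, 9, 6

Sorted (ascending): 23, 30, 37, 44, 51, 53, 53, 67, 70, 70, 72, 95
The 2 values of 53 occupy positions 6–7 → each gets rank 6.
The 2 values of 70 occupy positions 9–10 → each gets rank 9.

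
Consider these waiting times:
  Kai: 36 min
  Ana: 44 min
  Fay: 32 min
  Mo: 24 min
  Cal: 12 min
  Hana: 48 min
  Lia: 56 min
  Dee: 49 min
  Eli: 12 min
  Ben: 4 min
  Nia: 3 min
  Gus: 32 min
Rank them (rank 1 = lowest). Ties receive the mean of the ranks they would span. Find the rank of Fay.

Sorted (ascending): 3, 4, 12, 12, 24, 32, 32, 36, 44, 48, 49, 56
The 2 values of 12 occupy positions 3–4 → average rank (3+4)/2 = 3.5.
The 2 values of 32 occupy positions 6–7 → average rank (6+7)/2 = 6.5.
Fay has value 32 min → rank 6.5.

6.5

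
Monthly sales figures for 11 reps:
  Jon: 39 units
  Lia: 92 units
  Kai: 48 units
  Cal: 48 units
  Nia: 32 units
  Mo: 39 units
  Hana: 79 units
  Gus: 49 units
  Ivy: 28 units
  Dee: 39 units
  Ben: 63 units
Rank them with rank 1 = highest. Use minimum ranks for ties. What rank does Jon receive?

Sorted (descending): 92, 79, 63, 49, 48, 48, 39, 39, 39, 32, 28
The 2 values of 48 occupy positions 5–6 → each gets rank 5.
The 3 values of 39 occupy positions 7–9 → each gets rank 7.
Jon has value 39 units → rank 7.

7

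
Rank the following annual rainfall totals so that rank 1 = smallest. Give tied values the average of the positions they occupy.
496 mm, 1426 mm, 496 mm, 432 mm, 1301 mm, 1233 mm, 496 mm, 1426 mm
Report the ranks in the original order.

3, 7.5, 3, 1, 6, 5, 3, 7.5

Sorted (ascending): 432, 496, 496, 496, 1233, 1301, 1426, 1426
The 3 values of 496 occupy positions 2–4 → average rank 3.
The 2 values of 1426 occupy positions 7–8 → average rank (7+8)/2 = 7.5.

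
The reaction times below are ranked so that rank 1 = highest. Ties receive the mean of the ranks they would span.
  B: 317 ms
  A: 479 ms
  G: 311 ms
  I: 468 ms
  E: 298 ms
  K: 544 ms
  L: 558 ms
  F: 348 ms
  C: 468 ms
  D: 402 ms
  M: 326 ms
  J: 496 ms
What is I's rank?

Sorted (descending): 558, 544, 496, 479, 468, 468, 402, 348, 326, 317, 311, 298
The 2 values of 468 occupy positions 5–6 → average rank (5+6)/2 = 5.5.
I has value 468 ms → rank 5.5.

5.5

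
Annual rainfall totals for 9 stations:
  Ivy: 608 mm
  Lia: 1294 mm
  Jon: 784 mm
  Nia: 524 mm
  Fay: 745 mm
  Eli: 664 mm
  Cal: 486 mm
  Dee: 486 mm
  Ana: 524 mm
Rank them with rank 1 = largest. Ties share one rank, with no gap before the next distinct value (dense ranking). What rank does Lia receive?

Sorted (descending): 1294, 784, 745, 664, 608, 524, 524, 486, 486
The 2 values of 524 share dense rank 6.
The 2 values of 486 share dense rank 7.
Remaining distinct values take the next consecutive integers.
Lia has value 1294 mm → rank 1.

1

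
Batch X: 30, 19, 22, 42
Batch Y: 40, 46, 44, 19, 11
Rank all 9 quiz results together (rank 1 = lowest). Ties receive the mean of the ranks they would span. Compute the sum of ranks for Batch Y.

Sorted (ascending): 11, 19, 19, 22, 30, 40, 42, 44, 46
The 2 values of 19 occupy positions 2–3 → average rank (2+3)/2 = 2.5.
Batch Y values → pooled ranks: 40→6, 46→9, 44→8, 19→2.5, 11→1
Rank sum = 6 + 9 + 8 + 2.5 + 1 = 26.5

26.5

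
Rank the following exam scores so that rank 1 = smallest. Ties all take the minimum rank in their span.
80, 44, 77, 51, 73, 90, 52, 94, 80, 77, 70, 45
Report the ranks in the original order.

9, 1, 7, 3, 6, 11, 4, 12, 9, 7, 5, 2

Sorted (ascending): 44, 45, 51, 52, 70, 73, 77, 77, 80, 80, 90, 94
The 2 values of 77 occupy positions 7–8 → each gets rank 7.
The 2 values of 80 occupy positions 9–10 → each gets rank 9.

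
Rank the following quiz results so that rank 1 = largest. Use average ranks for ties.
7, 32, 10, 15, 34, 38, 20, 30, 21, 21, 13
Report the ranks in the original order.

11, 3, 10, 8, 2, 1, 7, 4, 5.5, 5.5, 9

Sorted (descending): 38, 34, 32, 30, 21, 21, 20, 15, 13, 10, 7
The 2 values of 21 occupy positions 5–6 → average rank (5+6)/2 = 5.5.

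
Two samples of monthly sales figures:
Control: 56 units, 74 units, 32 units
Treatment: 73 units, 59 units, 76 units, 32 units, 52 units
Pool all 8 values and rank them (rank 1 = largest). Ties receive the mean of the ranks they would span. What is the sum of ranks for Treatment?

21.5

Sorted (descending): 76, 74, 73, 59, 56, 52, 32, 32
The 2 values of 32 occupy positions 7–8 → average rank (7+8)/2 = 7.5.
Treatment values → pooled ranks: 73→3, 59→4, 76→1, 32→7.5, 52→6
Rank sum = 3 + 4 + 1 + 7.5 + 6 = 21.5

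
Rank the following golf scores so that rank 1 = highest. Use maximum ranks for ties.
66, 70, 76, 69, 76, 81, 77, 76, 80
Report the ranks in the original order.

9, 7, 6, 8, 6, 1, 3, 6, 2

Sorted (descending): 81, 80, 77, 76, 76, 76, 70, 69, 66
The 3 values of 76 occupy positions 4–6 → each gets rank 6.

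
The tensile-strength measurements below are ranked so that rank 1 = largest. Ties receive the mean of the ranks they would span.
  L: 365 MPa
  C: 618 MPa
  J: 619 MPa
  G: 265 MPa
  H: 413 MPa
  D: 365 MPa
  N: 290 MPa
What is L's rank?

4.5

Sorted (descending): 619, 618, 413, 365, 365, 290, 265
The 2 values of 365 occupy positions 4–5 → average rank (4+5)/2 = 4.5.
L has value 365 MPa → rank 4.5.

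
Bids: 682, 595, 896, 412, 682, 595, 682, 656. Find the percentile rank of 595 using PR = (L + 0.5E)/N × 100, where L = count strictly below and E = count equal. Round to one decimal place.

25.0

N = 8.
Strictly below 595: 1. Equal to 595: 2.
PR = (1 + 0.5·2)/8 × 100 = 25.0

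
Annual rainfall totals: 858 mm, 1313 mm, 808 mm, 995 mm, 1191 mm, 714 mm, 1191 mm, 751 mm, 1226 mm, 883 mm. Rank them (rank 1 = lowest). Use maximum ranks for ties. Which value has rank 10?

Sorted (ascending): 714, 751, 808, 858, 883, 995, 1191, 1191, 1226, 1313
The 2 values of 1191 occupy positions 7–8 → each gets rank 8.
Rank 10 → value 1313.

1313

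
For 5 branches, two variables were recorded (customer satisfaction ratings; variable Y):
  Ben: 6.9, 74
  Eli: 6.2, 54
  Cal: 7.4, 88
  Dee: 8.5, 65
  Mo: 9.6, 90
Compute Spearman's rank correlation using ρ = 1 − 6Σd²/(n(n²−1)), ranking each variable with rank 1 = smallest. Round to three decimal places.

Ranks of variable 1: 2, 1, 3, 4, 5
Ranks of variable 2: 3, 1, 4, 2, 5
d = r₁ − r₂: -1, 0, -1, 2, 0
d²: 1, 0, 1, 4, 0; Σd² = 6
ρ = 1 − 6·6/(5·24) = 1 − 36/120 = 0.700

0.700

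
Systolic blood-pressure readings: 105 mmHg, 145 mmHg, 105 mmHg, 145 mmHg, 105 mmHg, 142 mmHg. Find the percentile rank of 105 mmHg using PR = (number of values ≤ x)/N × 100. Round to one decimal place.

N = 6.
Strictly below 105: 0. Equal to 105: 3.
PR = 3/6 × 100 = 50.0

50.0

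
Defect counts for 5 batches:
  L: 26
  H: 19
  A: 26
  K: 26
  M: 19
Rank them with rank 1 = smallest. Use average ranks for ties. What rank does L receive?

4

Sorted (ascending): 19, 19, 26, 26, 26
The 2 values of 19 occupy positions 1–2 → average rank (1+2)/2 = 1.5.
The 3 values of 26 occupy positions 3–5 → average rank 4.
L has value 26 → rank 4.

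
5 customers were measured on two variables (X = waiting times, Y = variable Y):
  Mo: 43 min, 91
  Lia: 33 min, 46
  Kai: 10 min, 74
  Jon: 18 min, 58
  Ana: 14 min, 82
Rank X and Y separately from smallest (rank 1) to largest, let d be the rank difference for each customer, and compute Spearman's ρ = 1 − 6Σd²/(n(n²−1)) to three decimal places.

0.100

Ranks of variable 1: 5, 4, 1, 3, 2
Ranks of variable 2: 5, 1, 3, 2, 4
d = r₁ − r₂: 0, 3, -2, 1, -2
d²: 0, 9, 4, 1, 4; Σd² = 18
ρ = 1 − 6·18/(5·24) = 1 − 108/120 = 0.100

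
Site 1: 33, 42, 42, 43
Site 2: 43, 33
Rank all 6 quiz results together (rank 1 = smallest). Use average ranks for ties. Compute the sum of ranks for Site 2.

Sorted (ascending): 33, 33, 42, 42, 43, 43
The 2 values of 33 occupy positions 1–2 → average rank (1+2)/2 = 1.5.
The 2 values of 42 occupy positions 3–4 → average rank (3+4)/2 = 3.5.
The 2 values of 43 occupy positions 5–6 → average rank (5+6)/2 = 5.5.
Site 2 values → pooled ranks: 43→5.5, 33→1.5
Rank sum = 5.5 + 1.5 = 7

7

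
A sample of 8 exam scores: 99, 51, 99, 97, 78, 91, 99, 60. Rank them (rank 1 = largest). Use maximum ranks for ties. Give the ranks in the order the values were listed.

Sorted (descending): 99, 99, 99, 97, 91, 78, 60, 51
The 3 values of 99 occupy positions 1–3 → each gets rank 3.

3, 8, 3, 4, 6, 5, 3, 7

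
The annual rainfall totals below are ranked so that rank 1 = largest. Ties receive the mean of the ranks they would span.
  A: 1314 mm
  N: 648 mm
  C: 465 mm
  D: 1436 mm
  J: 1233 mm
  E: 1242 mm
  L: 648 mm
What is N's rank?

Sorted (descending): 1436, 1314, 1242, 1233, 648, 648, 465
The 2 values of 648 occupy positions 5–6 → average rank (5+6)/2 = 5.5.
N has value 648 mm → rank 5.5.

5.5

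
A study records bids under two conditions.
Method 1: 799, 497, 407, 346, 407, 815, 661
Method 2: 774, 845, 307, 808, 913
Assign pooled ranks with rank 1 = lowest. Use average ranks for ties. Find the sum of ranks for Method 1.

Sorted (ascending): 307, 346, 407, 407, 497, 661, 774, 799, 808, 815, 845, 913
The 2 values of 407 occupy positions 3–4 → average rank (3+4)/2 = 3.5.
Method 1 values → pooled ranks: 799→8, 497→5, 407→3.5, 346→2, 407→3.5, 815→10, 661→6
Rank sum = 8 + 5 + 3.5 + 2 + 3.5 + 10 + 6 = 38

38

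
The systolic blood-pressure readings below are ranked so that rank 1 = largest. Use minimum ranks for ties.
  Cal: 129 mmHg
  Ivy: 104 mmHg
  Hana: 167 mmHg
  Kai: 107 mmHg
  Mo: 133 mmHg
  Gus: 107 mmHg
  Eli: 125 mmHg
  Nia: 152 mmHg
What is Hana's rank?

1

Sorted (descending): 167, 152, 133, 129, 125, 107, 107, 104
The 2 values of 107 occupy positions 6–7 → each gets rank 6.
Hana has value 167 mmHg → rank 1.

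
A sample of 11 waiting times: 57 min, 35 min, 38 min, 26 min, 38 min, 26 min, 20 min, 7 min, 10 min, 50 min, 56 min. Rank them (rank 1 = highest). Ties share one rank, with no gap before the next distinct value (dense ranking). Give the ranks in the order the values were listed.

Sorted (descending): 57, 56, 50, 38, 38, 35, 26, 26, 20, 10, 7
The 2 values of 38 share dense rank 4.
The 2 values of 26 share dense rank 6.
Remaining distinct values take the next consecutive integers.

1, 5, 4, 6, 4, 6, 7, 9, 8, 3, 2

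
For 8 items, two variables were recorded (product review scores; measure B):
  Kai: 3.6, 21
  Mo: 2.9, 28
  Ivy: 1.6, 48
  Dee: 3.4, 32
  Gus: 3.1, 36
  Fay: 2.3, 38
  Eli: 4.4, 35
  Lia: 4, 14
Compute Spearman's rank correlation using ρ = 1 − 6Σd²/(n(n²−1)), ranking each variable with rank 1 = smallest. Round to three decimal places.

-0.667

Ranks of variable 1: 6, 3, 1, 5, 4, 2, 8, 7
Ranks of variable 2: 2, 3, 8, 4, 6, 7, 5, 1
d = r₁ − r₂: 4, 0, -7, 1, -2, -5, 3, 6
d²: 16, 0, 49, 1, 4, 25, 9, 36; Σd² = 140
ρ = 1 − 6·140/(8·63) = 1 − 840/504 = -0.667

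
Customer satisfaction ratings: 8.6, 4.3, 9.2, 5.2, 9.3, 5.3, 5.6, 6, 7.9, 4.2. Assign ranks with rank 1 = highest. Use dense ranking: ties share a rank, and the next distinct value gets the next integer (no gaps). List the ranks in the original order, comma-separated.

3, 9, 2, 8, 1, 7, 6, 5, 4, 10

Sorted (descending): 9.3, 9.2, 8.6, 7.9, 6, 5.6, 5.3, 5.2, 4.3, 4.2
No ties — each value takes its position as its rank.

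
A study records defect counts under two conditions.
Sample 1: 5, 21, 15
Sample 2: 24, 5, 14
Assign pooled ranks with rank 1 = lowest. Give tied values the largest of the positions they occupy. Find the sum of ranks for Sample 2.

Sorted (ascending): 5, 5, 14, 15, 21, 24
The 2 values of 5 occupy positions 1–2 → each gets rank 2.
Sample 2 values → pooled ranks: 24→6, 5→2, 14→3
Rank sum = 6 + 2 + 3 = 11

11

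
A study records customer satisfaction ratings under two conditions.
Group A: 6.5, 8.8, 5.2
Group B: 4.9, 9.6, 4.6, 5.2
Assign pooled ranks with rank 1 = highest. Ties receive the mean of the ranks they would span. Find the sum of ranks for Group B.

Sorted (descending): 9.6, 8.8, 6.5, 5.2, 5.2, 4.9, 4.6
The 2 values of 5.2 occupy positions 4–5 → average rank (4+5)/2 = 4.5.
Group B values → pooled ranks: 4.9→6, 9.6→1, 4.6→7, 5.2→4.5
Rank sum = 6 + 1 + 7 + 4.5 = 18.5

18.5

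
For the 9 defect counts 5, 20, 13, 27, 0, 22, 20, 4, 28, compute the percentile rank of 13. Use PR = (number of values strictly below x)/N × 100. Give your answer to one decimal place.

33.3

N = 9.
Strictly below 13: 3. Equal to 13: 1.
PR = 3/9 × 100 = 33.3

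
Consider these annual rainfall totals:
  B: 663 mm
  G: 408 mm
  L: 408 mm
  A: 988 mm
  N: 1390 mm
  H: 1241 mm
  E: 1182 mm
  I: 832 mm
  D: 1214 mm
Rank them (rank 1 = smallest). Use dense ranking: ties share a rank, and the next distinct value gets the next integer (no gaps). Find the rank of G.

Sorted (ascending): 408, 408, 663, 832, 988, 1182, 1214, 1241, 1390
The 2 values of 408 share dense rank 1.
Remaining distinct values take the next consecutive integers.
G has value 408 mm → rank 1.

1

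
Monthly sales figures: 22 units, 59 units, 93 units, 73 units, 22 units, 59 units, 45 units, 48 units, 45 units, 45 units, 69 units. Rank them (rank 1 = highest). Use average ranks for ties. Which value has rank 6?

48

Sorted (descending): 93, 73, 69, 59, 59, 48, 45, 45, 45, 22, 22
The 2 values of 59 occupy positions 4–5 → average rank (4+5)/2 = 4.5.
The 3 values of 45 occupy positions 7–9 → average rank 8.
The 2 values of 22 occupy positions 10–11 → average rank (10+11)/2 = 10.5.
Rank 6 → value 48.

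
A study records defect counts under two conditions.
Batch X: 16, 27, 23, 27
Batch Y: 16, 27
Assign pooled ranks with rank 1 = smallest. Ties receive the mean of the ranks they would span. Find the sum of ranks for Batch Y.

6.5

Sorted (ascending): 16, 16, 23, 27, 27, 27
The 2 values of 16 occupy positions 1–2 → average rank (1+2)/2 = 1.5.
The 3 values of 27 occupy positions 4–6 → average rank 5.
Batch Y values → pooled ranks: 16→1.5, 27→5
Rank sum = 1.5 + 5 = 6.5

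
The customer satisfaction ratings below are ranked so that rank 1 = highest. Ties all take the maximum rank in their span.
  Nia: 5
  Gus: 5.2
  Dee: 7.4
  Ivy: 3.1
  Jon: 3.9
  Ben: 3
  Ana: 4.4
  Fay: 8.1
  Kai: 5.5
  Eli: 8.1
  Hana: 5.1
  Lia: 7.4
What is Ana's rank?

Sorted (descending): 8.1, 8.1, 7.4, 7.4, 5.5, 5.2, 5.1, 5, 4.4, 3.9, 3.1, 3
The 2 values of 8.1 occupy positions 1–2 → each gets rank 2.
The 2 values of 7.4 occupy positions 3–4 → each gets rank 4.
Ana has value 4.4 → rank 9.

9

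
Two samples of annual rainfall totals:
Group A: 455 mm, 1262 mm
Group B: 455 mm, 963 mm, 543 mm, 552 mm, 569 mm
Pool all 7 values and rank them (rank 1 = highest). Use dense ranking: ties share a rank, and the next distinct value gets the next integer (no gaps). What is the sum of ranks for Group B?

20

Sorted (descending): 1262, 963, 569, 552, 543, 455, 455
The 2 values of 455 share dense rank 6.
Remaining distinct values take the next consecutive integers.
Group B values → pooled ranks: 455→6, 963→2, 543→5, 552→4, 569→3
Rank sum = 6 + 2 + 5 + 4 + 3 = 20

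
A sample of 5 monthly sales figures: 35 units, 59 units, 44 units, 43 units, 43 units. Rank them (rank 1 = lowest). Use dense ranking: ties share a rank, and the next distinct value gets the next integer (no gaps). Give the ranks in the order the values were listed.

1, 4, 3, 2, 2

Sorted (ascending): 35, 43, 43, 44, 59
The 2 values of 43 share dense rank 2.
Remaining distinct values take the next consecutive integers.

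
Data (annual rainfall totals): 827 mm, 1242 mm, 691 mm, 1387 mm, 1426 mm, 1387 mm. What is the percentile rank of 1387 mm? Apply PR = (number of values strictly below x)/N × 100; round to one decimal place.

50.0

N = 6.
Strictly below 1387: 3. Equal to 1387: 2.
PR = 3/6 × 100 = 50.0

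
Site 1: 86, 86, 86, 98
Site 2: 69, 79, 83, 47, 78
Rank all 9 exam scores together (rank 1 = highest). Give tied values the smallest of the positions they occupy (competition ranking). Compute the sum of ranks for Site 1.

Sorted (descending): 98, 86, 86, 86, 83, 79, 78, 69, 47
The 3 values of 86 occupy positions 2–4 → each gets rank 2.
Site 1 values → pooled ranks: 86→2, 86→2, 86→2, 98→1
Rank sum = 2 + 2 + 2 + 1 = 7

7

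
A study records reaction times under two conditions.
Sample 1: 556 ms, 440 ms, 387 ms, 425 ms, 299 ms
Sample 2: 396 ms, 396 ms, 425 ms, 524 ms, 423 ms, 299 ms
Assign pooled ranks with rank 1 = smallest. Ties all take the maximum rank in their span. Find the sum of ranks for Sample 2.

Sorted (ascending): 299, 299, 387, 396, 396, 423, 425, 425, 440, 524, 556
The 2 values of 299 occupy positions 1–2 → each gets rank 2.
The 2 values of 396 occupy positions 4–5 → each gets rank 5.
The 2 values of 425 occupy positions 7–8 → each gets rank 8.
Sample 2 values → pooled ranks: 396→5, 396→5, 425→8, 524→10, 423→6, 299→2
Rank sum = 5 + 5 + 8 + 10 + 6 + 2 = 36

36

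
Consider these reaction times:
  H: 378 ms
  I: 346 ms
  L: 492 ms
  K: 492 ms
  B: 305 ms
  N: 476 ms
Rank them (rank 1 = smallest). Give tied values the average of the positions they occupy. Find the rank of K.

Sorted (ascending): 305, 346, 378, 476, 492, 492
The 2 values of 492 occupy positions 5–6 → average rank (5+6)/2 = 5.5.
K has value 492 ms → rank 5.5.

5.5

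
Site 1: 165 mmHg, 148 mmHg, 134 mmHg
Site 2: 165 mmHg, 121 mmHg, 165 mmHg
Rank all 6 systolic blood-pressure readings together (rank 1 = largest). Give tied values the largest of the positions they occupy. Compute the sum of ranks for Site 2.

12

Sorted (descending): 165, 165, 165, 148, 134, 121
The 3 values of 165 occupy positions 1–3 → each gets rank 3.
Site 2 values → pooled ranks: 165→3, 121→6, 165→3
Rank sum = 3 + 6 + 3 = 12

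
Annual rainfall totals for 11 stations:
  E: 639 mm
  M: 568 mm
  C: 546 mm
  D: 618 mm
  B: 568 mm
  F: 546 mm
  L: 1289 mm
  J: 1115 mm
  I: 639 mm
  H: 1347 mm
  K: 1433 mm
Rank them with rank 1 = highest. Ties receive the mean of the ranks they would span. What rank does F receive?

10.5

Sorted (descending): 1433, 1347, 1289, 1115, 639, 639, 618, 568, 568, 546, 546
The 2 values of 639 occupy positions 5–6 → average rank (5+6)/2 = 5.5.
The 2 values of 568 occupy positions 8–9 → average rank (8+9)/2 = 8.5.
The 2 values of 546 occupy positions 10–11 → average rank (10+11)/2 = 10.5.
F has value 546 mm → rank 10.5.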